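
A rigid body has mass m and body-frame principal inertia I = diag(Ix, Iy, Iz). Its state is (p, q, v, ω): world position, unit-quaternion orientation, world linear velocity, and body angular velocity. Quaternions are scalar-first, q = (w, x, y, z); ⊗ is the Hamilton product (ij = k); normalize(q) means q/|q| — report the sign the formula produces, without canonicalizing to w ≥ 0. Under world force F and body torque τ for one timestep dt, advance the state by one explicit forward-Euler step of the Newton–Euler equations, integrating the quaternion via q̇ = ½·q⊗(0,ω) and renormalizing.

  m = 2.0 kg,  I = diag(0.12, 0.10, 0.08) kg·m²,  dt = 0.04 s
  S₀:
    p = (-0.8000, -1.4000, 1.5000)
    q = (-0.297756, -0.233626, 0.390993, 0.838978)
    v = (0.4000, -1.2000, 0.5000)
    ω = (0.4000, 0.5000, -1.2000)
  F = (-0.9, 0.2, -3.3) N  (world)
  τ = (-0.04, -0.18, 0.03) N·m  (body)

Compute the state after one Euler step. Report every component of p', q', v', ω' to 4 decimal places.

p' = (-0.7840, -1.4480, 1.5200)
q' = (-0.2796, -0.2537, 0.3890, 0.8403)
v' = (0.3820, -1.1960, 0.4340)
ω' = (0.3827, 0.4357, -1.1830)

angular accel α = (-0.4333, -1.6080, 0.4250)
ω' = ω + α·dt = (0.3827, 0.4357, -1.1830)
2q̇ = q⊗(0,ω) = (0.9047275, -1.0077830, -0.0936380, 0.0840970)
updated quaternion q' = (-0.2796, -0.2537, 0.3890, 0.8403)
linear accel F/m = (-0.4500, 0.1000, -1.6500)
new position p' = (-0.7840, -1.4480, 1.5200)
v' = v + a·dt = (0.3820, -1.1960, 0.4340)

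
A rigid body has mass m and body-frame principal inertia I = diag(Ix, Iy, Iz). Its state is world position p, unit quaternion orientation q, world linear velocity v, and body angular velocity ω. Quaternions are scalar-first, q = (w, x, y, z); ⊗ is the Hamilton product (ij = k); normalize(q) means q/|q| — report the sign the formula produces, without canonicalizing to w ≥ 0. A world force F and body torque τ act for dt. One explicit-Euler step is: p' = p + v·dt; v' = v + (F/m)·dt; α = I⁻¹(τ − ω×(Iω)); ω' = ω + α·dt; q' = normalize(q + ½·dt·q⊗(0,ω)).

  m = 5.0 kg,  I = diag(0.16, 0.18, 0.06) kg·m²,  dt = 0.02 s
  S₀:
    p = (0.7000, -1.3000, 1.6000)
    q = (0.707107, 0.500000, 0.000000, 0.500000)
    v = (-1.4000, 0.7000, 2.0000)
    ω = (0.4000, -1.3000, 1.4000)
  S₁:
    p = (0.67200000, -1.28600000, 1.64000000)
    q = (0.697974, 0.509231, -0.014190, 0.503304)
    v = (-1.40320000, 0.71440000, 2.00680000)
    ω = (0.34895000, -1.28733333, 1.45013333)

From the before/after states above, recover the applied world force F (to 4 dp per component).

velocity change Δv = (-0.00320000, 0.01440000, 0.00680000)
F = m·Δv/dt = (-0.8000, 3.6000, 1.7000)

F = (-0.8000, 3.6000, 1.7000)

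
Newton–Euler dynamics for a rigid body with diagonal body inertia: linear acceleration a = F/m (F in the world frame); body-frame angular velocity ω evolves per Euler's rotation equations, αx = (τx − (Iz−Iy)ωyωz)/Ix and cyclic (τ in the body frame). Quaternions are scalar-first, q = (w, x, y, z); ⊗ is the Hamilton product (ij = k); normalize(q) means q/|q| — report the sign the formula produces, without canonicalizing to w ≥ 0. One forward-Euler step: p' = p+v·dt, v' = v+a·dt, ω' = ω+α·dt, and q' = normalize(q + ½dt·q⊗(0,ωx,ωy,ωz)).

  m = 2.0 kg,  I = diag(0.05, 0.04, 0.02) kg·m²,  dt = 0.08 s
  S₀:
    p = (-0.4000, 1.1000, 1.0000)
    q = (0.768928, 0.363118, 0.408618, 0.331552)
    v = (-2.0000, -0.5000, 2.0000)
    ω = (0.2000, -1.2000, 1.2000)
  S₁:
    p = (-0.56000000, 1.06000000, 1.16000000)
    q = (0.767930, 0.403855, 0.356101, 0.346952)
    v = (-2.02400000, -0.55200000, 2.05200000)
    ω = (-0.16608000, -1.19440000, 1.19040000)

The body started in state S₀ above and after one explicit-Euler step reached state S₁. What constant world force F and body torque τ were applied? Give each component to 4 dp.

F = (-0.6000, -1.3000, 1.3000)
τ = (-0.2000, 0.0100, 0.0000)

velocity change Δv = (-0.02400000, -0.05200000, 0.05200000)
applied force F = (-0.6000, -1.3000, 1.3000)
ω₁ − ω₀ = (-0.36608000, 0.00560000, -0.00960000)
τ = I·(Δω/dt) + ω₀×(Iω₀) = (-0.2000, 0.0100, 0.0000)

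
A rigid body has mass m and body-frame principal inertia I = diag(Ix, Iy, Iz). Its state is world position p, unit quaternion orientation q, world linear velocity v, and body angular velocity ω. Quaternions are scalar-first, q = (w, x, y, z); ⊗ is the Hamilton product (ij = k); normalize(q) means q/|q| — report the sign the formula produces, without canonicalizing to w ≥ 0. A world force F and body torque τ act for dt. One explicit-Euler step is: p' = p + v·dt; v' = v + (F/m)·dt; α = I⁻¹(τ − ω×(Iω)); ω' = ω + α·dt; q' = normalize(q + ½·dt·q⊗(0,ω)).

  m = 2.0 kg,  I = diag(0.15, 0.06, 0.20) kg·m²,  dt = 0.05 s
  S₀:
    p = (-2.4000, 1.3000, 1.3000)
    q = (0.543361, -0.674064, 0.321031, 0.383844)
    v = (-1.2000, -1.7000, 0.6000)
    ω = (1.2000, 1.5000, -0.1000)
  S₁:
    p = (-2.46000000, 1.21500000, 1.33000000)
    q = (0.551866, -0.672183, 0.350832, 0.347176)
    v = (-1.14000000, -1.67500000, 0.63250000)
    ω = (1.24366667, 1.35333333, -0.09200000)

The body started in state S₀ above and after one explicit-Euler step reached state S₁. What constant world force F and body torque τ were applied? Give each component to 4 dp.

v₁ − v₀ = (0.06000000, 0.02500000, 0.03250000)
m·(v₁−v₀)/dt = (2.4000, 1.0000, 1.3000)
ω₁ − ω₀ = (0.04366667, -0.14666667, 0.00800000)
applied torque τ = (0.1100, -0.1700, -0.1300)

F = (2.4000, 1.0000, 1.3000)
τ = (0.1100, -0.1700, -0.1300)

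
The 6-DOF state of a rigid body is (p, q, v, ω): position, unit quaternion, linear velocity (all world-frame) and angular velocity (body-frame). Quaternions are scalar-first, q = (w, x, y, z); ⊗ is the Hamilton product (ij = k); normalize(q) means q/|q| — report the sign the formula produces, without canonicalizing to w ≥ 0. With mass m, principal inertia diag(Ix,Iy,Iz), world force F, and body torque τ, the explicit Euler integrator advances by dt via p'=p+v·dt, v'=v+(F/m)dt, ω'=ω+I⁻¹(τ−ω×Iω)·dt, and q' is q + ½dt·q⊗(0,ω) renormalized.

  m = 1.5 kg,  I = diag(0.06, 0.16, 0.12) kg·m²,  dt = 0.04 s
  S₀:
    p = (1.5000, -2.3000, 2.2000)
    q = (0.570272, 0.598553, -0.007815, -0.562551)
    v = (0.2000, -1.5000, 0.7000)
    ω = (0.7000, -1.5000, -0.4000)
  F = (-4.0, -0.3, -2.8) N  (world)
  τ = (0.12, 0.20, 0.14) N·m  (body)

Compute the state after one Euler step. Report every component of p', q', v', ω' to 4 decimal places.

p' = (1.5080, -2.3600, 2.2280)
q' = (0.5568, 0.5894, -0.0280, -0.5846)
v' = (0.0933, -1.5080, 0.6253)
ω' = (0.7960, -1.4542, -0.3183)

gyro term ω×Iω = (-0.0240, 0.0168, -0.1050)
(τ − ω×Iω)/I = (2.4000, 1.1450, 2.0417)
ω + α·dt = (0.7960, -1.4542, -0.3183)
q⊗(0,ω) = (-0.6557300, -0.4415101, -1.0097725, -1.1204678)
q + ½dt·q⊗(0,ω), renormalized = (0.5568, 0.5894, -0.0280, -0.5846)
linear accel F/m = (-2.6667, -0.2000, -1.8667)
p + v·dt = (1.5080, -2.3600, 2.2280)
v' = v + a·dt = (0.0933, -1.5080, 0.6253)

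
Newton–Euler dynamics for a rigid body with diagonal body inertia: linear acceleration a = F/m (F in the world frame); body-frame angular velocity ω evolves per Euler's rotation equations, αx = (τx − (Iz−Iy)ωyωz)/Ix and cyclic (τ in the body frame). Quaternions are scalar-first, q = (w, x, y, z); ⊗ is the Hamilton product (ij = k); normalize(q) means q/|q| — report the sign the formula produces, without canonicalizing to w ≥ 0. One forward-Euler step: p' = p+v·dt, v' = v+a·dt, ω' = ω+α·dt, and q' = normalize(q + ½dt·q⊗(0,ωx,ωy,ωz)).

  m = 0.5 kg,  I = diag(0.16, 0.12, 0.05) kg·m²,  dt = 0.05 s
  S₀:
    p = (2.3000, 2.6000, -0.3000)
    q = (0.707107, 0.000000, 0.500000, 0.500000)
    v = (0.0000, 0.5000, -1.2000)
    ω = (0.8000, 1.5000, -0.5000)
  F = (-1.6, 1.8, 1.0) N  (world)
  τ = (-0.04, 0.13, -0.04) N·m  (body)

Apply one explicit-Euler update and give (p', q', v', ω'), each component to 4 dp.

p' = (2.3000, 2.6250, -0.3600)
q' = (0.6939, -0.0108, 0.5360, 0.4807)
v' = (-0.1600, 0.6800, -1.1000)
ω' = (0.7711, 1.5725, -0.4920)

gyro term ω×Iω = (0.0525, -0.0440, -0.0480)
(τ − ω×Iω)/I = (-0.5781, 1.4500, 0.1600)
ω + α·dt = (0.7711, 1.5725, -0.4920)
Hamilton product q⊗(0,ω) = (-0.5000000, -0.4343144, 1.4606605, -0.7535535)
updated quaternion q' = (0.6939, -0.0108, 0.5360, 0.4807)
p' = p + v·dt = (2.3000, 2.6250, -0.3600)
v' = v + a·dt = (-0.1600, 0.6800, -1.1000)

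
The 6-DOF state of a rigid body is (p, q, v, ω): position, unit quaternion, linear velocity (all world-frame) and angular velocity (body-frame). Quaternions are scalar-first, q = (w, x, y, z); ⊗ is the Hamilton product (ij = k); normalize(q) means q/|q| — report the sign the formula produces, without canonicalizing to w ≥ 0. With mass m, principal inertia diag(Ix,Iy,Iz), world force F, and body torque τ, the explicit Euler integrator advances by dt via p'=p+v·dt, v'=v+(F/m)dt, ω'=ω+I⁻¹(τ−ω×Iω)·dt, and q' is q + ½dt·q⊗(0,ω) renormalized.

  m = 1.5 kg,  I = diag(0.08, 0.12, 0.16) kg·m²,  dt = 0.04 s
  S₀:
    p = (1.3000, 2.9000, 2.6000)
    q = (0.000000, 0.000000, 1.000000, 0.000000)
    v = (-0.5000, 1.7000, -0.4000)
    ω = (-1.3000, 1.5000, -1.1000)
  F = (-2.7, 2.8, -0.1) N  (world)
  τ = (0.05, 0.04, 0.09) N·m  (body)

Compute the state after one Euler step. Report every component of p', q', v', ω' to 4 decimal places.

p' = (1.2800, 2.9680, 2.5840)
q' = (-0.0300, -0.0220, 0.9990, 0.0260)
v' = (-0.5720, 1.7747, -0.4027)
ω' = (-1.2420, 1.5515, -1.0580)

α = I⁻¹(τ − ω×Iω) = (1.4500, 1.2867, 1.0500)
ω + α·dt = (-1.2420, 1.5515, -1.0580)
q⊗(0,ω) = (-1.5000000, -1.1000000, 0.0000000, 1.3000000)
q' = normalize(q + ½dt·q⊗(0,ω)) = (-0.0300, -0.0220, 0.9990, 0.0260)
a = F/m = (-1.8000, 1.8667, -0.0667)
p + v·dt = (1.2800, 2.9680, 2.5840)
new velocity v' = (-0.5720, 1.7747, -0.4027)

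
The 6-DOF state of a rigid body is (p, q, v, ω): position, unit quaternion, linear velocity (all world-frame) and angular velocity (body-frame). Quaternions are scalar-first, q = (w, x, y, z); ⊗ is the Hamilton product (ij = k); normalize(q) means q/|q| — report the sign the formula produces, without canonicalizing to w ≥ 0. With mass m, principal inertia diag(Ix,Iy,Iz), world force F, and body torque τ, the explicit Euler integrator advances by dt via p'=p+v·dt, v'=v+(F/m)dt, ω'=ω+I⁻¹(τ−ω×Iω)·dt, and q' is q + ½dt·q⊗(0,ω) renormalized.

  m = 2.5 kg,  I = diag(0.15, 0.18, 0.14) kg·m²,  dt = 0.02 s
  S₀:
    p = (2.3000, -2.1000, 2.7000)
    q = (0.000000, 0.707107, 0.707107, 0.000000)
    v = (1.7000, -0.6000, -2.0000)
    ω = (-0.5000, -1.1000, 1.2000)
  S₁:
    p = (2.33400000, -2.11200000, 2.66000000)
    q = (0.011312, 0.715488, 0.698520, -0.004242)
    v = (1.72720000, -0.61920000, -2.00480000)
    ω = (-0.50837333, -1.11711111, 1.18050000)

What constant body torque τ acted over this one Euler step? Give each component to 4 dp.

τ = (-0.0100, -0.1600, -0.1200)

ω₁ − ω₀ = (-0.00837333, -0.01711111, -0.01950000)
ω₀×(Iω₀) = (0.0528, -0.0060, 0.0165)
I·α + gyro = (-0.0100, -0.1600, -0.1200)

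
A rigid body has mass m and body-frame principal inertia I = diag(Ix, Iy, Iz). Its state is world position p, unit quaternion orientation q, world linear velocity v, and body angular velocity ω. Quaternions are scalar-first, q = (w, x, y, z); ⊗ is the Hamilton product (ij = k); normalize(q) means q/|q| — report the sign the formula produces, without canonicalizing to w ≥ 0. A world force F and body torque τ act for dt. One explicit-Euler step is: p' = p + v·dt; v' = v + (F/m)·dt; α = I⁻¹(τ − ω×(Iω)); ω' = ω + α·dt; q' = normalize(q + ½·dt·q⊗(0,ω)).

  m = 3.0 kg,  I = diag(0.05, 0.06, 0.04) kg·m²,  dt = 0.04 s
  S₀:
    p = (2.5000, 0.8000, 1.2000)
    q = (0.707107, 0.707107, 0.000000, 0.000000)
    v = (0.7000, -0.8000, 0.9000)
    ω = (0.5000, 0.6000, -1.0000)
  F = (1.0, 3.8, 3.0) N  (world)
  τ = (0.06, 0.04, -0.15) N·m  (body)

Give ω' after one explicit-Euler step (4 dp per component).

ω' = (0.5384, 0.6300, -1.1530)

(τ − ω×Iω)/I = (0.9600, 0.7500, -3.8250)
ω' = ω + α·dt = (0.5384, 0.6300, -1.1530)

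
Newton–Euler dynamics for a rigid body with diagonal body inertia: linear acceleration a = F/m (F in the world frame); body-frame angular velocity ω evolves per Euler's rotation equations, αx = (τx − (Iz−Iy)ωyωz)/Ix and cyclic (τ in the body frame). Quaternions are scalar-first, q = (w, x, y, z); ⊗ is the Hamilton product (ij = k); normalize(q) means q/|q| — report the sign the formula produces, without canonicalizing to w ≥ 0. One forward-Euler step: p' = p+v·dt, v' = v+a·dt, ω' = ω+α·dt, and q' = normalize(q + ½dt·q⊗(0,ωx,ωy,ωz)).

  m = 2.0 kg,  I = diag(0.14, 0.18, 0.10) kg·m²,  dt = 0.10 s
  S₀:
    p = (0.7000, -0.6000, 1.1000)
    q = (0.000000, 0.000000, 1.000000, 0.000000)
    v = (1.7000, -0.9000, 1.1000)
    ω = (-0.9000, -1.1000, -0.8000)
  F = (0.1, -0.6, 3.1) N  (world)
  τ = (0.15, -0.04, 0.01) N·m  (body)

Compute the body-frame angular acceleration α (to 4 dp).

precession coupling ω×(Iω) = (-0.0704, 0.0288, 0.0396)
(τ − ω×Iω)/I = (1.5743, -0.3822, -0.2960)

α = (1.5743, -0.3822, -0.2960)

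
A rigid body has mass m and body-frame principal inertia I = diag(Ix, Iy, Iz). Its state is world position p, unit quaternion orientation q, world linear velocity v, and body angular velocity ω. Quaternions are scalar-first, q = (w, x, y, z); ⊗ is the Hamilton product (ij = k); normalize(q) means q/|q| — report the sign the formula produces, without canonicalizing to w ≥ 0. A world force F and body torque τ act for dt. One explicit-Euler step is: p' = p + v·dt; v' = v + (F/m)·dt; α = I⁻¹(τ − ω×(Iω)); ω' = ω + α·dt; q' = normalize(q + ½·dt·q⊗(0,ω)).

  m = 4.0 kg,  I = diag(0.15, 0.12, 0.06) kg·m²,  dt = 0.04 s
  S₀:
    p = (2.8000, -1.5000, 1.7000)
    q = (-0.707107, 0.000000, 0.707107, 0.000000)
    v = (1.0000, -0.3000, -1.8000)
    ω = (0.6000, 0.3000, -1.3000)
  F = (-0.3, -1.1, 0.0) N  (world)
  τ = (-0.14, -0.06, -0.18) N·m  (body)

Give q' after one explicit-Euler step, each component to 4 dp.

q⊗(0,ω) = (-0.2121321, -1.3435033, -0.2121321, 0.4949749)
updated quaternion q' = (-0.7110, -0.0269, 0.7026, 0.0099)

q' = (-0.7110, -0.0269, 0.7026, 0.0099)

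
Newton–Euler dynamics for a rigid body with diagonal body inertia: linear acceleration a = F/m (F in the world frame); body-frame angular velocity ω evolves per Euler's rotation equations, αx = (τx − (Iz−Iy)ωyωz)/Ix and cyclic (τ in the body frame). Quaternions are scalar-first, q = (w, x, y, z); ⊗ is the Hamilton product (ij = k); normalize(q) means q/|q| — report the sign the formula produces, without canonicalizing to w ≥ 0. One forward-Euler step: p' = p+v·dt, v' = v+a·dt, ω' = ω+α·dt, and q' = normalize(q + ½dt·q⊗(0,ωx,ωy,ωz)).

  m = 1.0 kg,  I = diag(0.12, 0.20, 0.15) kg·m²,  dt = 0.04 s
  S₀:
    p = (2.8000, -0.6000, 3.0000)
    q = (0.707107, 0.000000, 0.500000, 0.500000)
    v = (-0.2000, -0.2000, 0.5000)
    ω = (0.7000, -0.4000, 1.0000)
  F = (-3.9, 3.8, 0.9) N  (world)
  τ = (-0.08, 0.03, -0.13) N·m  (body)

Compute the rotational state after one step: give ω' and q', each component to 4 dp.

precession coupling ω×(Iω) = (0.0200, -0.0210, -0.0224)
angular accel α = (-0.8333, 0.2550, -0.7173)
ω + α·dt = (0.6667, -0.3898, 0.9713)
q⊗(0,ω) = (-0.3000000, 1.1949749, 0.0671572, 0.3571070)
updated quaternion q' = (0.7009, 0.0239, 0.5012, 0.5070)

ω' = (0.6667, -0.3898, 0.9713)
q' = (0.7009, 0.0239, 0.5012, 0.5070)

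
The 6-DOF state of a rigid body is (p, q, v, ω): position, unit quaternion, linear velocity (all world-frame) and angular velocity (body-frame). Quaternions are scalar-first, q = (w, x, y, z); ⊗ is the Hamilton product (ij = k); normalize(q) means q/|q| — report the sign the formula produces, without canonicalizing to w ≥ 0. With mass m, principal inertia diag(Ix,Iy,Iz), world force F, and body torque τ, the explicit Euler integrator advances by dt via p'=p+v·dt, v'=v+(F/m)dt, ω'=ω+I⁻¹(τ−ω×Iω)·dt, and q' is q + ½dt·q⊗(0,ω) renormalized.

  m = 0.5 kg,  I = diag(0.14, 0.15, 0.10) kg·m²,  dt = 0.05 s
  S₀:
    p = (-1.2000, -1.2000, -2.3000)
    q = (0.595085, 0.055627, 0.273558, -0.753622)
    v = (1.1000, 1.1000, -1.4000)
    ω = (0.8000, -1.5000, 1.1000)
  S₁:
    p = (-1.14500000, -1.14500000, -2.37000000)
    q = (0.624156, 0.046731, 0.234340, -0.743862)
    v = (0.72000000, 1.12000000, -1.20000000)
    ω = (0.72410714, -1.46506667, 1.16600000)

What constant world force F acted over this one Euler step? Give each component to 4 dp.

F = (-3.8000, 0.2000, 2.0000)

velocity change Δv = (-0.38000000, 0.02000000, 0.20000000)
m·(v₁−v₀)/dt = (-3.8000, 0.2000, 2.0000)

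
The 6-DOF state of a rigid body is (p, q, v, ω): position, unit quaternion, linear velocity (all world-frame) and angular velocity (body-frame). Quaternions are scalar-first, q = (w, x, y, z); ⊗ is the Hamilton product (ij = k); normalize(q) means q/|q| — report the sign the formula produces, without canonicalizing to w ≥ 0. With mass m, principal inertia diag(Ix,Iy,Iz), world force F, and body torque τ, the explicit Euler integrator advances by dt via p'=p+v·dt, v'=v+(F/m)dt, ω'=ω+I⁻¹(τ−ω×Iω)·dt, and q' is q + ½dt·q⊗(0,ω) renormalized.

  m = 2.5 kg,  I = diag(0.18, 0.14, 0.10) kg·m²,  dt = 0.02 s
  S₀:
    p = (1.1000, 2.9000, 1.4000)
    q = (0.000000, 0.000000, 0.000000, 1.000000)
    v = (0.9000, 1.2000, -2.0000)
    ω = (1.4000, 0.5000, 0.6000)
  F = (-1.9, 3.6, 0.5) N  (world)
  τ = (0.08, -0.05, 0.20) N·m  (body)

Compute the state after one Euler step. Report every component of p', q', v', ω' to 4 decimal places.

a = (-0.7600, 1.4400, 0.2000)
p' = p + v·dt = (1.1180, 2.9240, 1.3600)
v + (F/m)dt = (0.8848, 1.2288, -1.9960)
ω×(Iω) gyroscopic = (-0.0120, 0.0672, -0.0280)
α = I⁻¹(τ − ω×Iω) = (0.5111, -0.8371, 2.2800)
ω' = ω + α·dt = (1.4102, 0.4833, 0.6456)
2q̇ = q⊗(0,ω) = (-0.6000000, -0.5000000, 1.4000000, 0.0000000)
updated quaternion q' = (-0.0060, -0.0050, 0.0140, 0.9999)

p' = (1.1180, 2.9240, 1.3600)
q' = (-0.0060, -0.0050, 0.0140, 0.9999)
v' = (0.8848, 1.2288, -1.9960)
ω' = (1.4102, 0.4833, 0.6456)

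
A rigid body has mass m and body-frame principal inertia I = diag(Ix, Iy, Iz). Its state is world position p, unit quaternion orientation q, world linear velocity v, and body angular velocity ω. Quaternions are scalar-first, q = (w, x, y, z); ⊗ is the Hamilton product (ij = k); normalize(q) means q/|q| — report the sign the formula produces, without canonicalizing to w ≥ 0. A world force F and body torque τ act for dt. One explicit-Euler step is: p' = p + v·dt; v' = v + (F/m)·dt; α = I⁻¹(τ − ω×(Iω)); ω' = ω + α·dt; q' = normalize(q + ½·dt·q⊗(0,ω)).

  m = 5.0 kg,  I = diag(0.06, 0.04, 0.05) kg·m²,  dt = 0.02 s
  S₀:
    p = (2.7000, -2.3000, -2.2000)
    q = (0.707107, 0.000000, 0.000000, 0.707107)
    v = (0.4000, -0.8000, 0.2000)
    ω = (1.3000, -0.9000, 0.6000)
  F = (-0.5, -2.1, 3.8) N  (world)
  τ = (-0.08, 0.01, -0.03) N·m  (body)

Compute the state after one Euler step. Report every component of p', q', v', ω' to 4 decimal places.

p' = (2.7080, -2.3160, -2.1960)
q' = (0.7028, 0.0156, 0.0028, 0.7112)
v' = (0.3980, -0.8084, 0.2152)
ω' = (1.2751, -0.8989, 0.5786)

p + v·dt = (2.7080, -2.3160, -2.1960)
v' = v + a·dt = (0.3980, -0.8084, 0.2152)
ω×(Iω) gyroscopic = (-0.0054, 0.0078, 0.0234)
α = I⁻¹(τ − ω×Iω) = (-1.2433, 0.0550, -1.0680)
ω + α·dt = (1.2751, -0.8989, 0.5786)
q⊗(0,ω) = (-0.4242642, 1.5556354, 0.2828428, 0.4242642)
q' = normalize(q + ½dt·q⊗(0,ω)) = (0.7028, 0.0156, 0.0028, 0.7112)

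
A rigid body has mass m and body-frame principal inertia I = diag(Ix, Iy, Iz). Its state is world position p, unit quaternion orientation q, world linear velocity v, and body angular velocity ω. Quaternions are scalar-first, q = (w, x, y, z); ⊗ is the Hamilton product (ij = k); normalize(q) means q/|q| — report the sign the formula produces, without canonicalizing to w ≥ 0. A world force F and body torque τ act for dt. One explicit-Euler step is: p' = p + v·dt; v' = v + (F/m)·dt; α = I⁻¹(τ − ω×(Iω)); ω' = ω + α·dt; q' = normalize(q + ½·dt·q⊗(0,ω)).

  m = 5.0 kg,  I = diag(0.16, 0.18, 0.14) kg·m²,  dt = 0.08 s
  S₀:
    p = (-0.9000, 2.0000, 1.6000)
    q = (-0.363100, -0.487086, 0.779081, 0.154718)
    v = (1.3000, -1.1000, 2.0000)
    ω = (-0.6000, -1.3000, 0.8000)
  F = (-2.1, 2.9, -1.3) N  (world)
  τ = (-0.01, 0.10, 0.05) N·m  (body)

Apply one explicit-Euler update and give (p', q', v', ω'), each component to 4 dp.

(τ − ω×Iω)/I = (-0.3225, 0.6089, 0.2457)
new body rate ω' = (-0.6258, -1.2513, 0.8197)
Hamilton product q⊗(0,ω) = (0.5967793, 1.0422582, 0.7688680, 0.8101804)
q + ½dt·q⊗(0,ω), renormalized = (-0.3385, -0.4444, 0.8081, 0.1867)
p' = p + v·dt = (-0.7960, 1.9120, 1.7600)
v + (F/m)dt = (1.2664, -1.0536, 1.9792)

p' = (-0.7960, 1.9120, 1.7600)
q' = (-0.3385, -0.4444, 0.8081, 0.1867)
v' = (1.2664, -1.0536, 1.9792)
ω' = (-0.6258, -1.2513, 0.8197)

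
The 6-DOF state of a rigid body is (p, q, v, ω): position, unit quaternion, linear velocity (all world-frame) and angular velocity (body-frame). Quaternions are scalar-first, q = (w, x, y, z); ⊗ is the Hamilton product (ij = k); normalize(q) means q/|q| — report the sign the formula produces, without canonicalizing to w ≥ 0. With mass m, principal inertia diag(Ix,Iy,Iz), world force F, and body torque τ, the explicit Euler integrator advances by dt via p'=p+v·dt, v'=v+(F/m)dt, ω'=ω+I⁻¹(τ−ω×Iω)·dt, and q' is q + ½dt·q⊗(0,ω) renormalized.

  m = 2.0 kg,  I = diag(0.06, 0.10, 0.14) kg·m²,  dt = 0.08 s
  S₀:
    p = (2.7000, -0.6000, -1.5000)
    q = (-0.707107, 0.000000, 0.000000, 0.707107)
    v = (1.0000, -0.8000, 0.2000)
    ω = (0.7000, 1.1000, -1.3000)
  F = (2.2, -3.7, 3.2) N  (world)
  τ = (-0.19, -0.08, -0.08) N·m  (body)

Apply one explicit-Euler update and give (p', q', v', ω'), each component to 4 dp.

gyro term ω×Iω = (-0.0572, 0.0728, 0.0308)
α = I⁻¹(τ − ω×Iω) = (-2.2133, -1.5280, -0.7914)
ω + α·dt = (0.5229, 0.9778, -1.3633)
q⊗(0,ω) = (0.9192391, -1.2727926, -0.2828428, 0.9192391)
q' = normalize(q + ½dt·q⊗(0,ω)) = (-0.6685, -0.0508, -0.0113, 0.7419)
a = (1.1000, -1.8500, 1.6000)
p' = p + v·dt = (2.7800, -0.6640, -1.4840)
new velocity v' = (1.0880, -0.9480, 0.3280)

p' = (2.7800, -0.6640, -1.4840)
q' = (-0.6685, -0.0508, -0.0113, 0.7419)
v' = (1.0880, -0.9480, 0.3280)
ω' = (0.5229, 0.9778, -1.3633)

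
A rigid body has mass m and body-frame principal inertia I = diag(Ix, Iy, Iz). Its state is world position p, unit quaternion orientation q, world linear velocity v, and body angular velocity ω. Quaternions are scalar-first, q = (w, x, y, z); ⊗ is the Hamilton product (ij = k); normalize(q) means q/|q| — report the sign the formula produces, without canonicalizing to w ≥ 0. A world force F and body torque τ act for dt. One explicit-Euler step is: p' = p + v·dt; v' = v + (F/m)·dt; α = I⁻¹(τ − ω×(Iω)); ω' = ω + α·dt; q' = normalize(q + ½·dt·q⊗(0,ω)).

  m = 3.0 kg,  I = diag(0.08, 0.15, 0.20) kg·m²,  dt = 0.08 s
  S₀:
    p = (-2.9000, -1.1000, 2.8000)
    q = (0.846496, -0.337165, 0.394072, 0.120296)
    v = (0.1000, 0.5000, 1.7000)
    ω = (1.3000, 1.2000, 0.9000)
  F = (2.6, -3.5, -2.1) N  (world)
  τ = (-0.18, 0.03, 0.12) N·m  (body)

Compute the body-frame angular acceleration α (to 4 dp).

precession coupling ω×(Iω) = (0.0540, -0.1404, 0.1092)
α = I⁻¹(τ − ω×Iω) = (-2.9250, 1.1360, 0.0540)

α = (-2.9250, 1.1360, 0.0540)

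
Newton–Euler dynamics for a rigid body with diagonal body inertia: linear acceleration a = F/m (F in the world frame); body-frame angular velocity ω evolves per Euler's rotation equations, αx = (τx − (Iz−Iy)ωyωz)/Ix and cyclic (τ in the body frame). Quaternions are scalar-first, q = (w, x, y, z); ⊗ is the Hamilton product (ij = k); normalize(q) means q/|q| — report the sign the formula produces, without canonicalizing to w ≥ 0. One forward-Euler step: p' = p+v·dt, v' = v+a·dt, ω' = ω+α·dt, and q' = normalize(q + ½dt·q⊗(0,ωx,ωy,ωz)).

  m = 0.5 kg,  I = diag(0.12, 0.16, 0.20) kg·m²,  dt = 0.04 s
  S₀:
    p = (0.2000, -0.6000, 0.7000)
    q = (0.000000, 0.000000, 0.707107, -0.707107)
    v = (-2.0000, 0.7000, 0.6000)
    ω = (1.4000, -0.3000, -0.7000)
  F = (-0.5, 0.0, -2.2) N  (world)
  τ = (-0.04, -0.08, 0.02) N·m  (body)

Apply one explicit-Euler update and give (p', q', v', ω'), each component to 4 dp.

p + v·dt = (0.1200, -0.5720, 0.7240)
new velocity v' = (-2.0400, 0.7000, 0.4240)
precession coupling ω×(Iω) = (0.0084, 0.0784, -0.0168)
angular accel α = (-0.4033, -0.9900, 0.1840)
ω + α·dt = (1.3839, -0.3396, -0.6926)
q⊗(0,ω) = (-0.2828428, -0.7071070, -0.9899498, -0.9899498)
updated quaternion q' = (-0.0057, -0.0141, 0.6870, -0.7265)

p' = (0.1200, -0.5720, 0.7240)
q' = (-0.0057, -0.0141, 0.6870, -0.7265)
v' = (-2.0400, 0.7000, 0.4240)
ω' = (1.3839, -0.3396, -0.6926)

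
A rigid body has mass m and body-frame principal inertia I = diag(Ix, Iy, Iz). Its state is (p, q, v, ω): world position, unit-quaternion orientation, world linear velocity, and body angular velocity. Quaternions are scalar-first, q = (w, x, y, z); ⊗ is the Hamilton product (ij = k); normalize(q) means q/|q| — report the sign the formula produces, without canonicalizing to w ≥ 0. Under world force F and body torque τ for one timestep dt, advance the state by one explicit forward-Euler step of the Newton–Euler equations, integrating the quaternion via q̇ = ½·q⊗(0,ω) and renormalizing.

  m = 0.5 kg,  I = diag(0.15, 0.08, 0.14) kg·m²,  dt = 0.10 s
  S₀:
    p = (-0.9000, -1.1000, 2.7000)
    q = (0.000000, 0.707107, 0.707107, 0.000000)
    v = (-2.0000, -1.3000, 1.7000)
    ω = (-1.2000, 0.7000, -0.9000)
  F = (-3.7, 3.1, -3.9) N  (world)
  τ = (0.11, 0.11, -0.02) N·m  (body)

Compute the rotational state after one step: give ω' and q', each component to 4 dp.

ω' = (-1.1015, 0.8240, -0.9563)
q' = (0.0176, 0.6730, 0.7364, 0.0669)

angular accel α = (0.9853, 1.2400, -0.5629)
ω' = ω + α·dt = (-1.1015, 0.8240, -0.9563)
q⊗(0,ω) = (0.3535535, -0.6363963, 0.6363963, 1.3435033)
q + ½dt·q⊗(0,ω), renormalized = (0.0176, 0.6730, 0.7364, 0.0669)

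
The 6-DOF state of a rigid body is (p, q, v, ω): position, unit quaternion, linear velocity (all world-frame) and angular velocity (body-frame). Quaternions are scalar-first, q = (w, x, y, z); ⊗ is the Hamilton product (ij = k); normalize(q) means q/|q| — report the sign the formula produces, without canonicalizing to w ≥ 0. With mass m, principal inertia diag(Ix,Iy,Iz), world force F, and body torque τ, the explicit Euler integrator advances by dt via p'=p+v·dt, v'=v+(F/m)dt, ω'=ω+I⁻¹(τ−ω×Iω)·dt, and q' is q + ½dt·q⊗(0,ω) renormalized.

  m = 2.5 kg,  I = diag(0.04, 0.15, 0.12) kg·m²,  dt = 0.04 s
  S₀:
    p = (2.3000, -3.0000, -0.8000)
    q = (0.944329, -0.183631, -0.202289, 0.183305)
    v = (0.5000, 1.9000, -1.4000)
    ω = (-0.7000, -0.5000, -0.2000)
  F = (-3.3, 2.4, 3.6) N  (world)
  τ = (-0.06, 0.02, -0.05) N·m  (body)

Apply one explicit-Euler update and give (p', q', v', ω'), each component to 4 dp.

a = (-1.3200, 0.9600, 1.4400)
new position p' = (2.3200, -2.9240, -0.8560)
v' = v + a·dt = (0.4472, 1.9384, -1.3424)
gyro term ω×Iω = (-0.0030, -0.0112, 0.0385)
angular accel α = (-1.4250, 0.2080, -0.7375)
ω + α·dt = (-0.7570, -0.4917, -0.2295)
Hamilton product q⊗(0,ω) = (-0.1930252, -0.5289200, -0.6372042, -0.2386526)
q + ½dt·q⊗(0,ω), renormalized = (0.9403, -0.1942, -0.2150, 0.1785)

p' = (2.3200, -2.9240, -0.8560)
q' = (0.9403, -0.1942, -0.2150, 0.1785)
v' = (0.4472, 1.9384, -1.3424)
ω' = (-0.7570, -0.4917, -0.2295)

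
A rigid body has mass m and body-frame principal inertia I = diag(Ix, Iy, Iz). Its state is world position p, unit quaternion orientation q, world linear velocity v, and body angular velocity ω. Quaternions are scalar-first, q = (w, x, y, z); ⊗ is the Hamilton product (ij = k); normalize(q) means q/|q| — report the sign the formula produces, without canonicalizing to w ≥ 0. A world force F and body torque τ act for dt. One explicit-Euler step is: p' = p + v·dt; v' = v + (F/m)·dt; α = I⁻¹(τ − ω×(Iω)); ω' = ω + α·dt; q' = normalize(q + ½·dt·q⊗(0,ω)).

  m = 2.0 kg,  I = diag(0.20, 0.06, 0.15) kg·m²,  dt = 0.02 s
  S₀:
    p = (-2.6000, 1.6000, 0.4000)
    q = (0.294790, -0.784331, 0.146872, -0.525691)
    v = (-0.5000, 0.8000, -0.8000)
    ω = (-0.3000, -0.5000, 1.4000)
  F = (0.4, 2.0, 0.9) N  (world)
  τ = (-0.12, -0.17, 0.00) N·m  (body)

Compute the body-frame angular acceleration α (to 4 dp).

α = (-0.2850, -2.4833, 0.1400)

gyro term ω×Iω = (-0.0630, -0.0210, -0.0210)
(τ − ω×Iω)/I = (-0.2850, -2.4833, 0.1400)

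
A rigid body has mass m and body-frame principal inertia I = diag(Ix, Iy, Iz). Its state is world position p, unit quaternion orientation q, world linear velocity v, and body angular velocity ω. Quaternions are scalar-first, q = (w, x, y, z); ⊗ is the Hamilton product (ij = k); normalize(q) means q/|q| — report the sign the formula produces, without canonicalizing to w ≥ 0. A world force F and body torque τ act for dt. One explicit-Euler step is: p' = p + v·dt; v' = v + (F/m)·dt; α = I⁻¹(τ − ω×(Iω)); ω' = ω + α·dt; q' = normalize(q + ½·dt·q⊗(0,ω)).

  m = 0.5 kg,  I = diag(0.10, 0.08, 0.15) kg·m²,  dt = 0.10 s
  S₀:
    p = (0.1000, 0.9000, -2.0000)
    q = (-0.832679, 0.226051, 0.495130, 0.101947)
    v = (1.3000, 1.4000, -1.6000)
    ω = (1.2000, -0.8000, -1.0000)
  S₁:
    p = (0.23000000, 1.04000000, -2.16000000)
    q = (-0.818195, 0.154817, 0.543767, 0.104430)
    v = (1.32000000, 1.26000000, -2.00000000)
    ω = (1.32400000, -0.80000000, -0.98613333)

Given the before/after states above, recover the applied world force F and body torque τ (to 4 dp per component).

F = (0.1000, -0.7000, -2.0000)
τ = (0.1800, 0.0600, 0.0400)

velocity change Δv = (0.02000000, -0.14000000, -0.40000000)
m·(v₁−v₀)/dt = (0.1000, -0.7000, -2.0000)
ω₁ − ω₀ = (0.12400000, 0.00000000, 0.01386667)
ω₀×(Iω₀) = (0.0560, 0.0600, 0.0192)
applied torque τ = (0.1800, 0.0600, 0.0400)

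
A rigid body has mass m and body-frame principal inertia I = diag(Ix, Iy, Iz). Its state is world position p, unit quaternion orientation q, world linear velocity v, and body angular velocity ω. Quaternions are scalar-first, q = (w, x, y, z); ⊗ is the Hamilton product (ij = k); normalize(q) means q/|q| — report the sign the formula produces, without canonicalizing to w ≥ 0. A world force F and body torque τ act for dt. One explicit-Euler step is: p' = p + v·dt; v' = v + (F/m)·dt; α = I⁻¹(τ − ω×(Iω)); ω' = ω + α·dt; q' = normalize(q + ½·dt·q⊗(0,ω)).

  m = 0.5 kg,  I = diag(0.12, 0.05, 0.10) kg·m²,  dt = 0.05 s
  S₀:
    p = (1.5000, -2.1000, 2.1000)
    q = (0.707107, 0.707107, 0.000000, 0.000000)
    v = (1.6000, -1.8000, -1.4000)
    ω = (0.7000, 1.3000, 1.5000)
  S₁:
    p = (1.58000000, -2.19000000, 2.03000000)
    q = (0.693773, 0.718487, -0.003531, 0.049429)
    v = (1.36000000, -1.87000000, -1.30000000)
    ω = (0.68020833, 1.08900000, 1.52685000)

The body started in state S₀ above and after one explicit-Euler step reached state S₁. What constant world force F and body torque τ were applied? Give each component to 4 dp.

Δv = v₁−v₀ = (-0.24000000, -0.07000000, 0.10000000)
m·(v₁−v₀)/dt = (-2.4000, -0.7000, 1.0000)
ω₁ − ω₀ = (-0.01979167, -0.21100000, 0.02685000)
ω₀×(Iω₀) = (0.0975, 0.0210, -0.0637)
I·α + gyro = (0.0500, -0.1900, -0.0100)

F = (-2.4000, -0.7000, 1.0000)
τ = (0.0500, -0.1900, -0.0100)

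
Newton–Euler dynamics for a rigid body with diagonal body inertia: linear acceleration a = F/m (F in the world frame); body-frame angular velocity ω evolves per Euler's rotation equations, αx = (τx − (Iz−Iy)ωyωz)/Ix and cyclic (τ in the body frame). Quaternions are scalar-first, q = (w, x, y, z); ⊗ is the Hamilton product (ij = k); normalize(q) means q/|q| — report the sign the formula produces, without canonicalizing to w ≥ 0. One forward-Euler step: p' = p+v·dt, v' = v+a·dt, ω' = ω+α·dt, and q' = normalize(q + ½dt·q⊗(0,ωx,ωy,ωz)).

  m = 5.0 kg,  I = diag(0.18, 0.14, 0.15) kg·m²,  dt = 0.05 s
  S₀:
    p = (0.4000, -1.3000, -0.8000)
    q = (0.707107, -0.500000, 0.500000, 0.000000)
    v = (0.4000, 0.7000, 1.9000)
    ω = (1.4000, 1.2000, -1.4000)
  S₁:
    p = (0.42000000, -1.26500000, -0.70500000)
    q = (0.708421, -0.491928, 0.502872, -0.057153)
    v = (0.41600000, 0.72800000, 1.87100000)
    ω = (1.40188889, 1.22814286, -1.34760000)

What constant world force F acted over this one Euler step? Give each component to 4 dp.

v₁ − v₀ = (0.01600000, 0.02800000, -0.02900000)
applied force F = (1.6000, 2.8000, -2.9000)

F = (1.6000, 2.8000, -2.9000)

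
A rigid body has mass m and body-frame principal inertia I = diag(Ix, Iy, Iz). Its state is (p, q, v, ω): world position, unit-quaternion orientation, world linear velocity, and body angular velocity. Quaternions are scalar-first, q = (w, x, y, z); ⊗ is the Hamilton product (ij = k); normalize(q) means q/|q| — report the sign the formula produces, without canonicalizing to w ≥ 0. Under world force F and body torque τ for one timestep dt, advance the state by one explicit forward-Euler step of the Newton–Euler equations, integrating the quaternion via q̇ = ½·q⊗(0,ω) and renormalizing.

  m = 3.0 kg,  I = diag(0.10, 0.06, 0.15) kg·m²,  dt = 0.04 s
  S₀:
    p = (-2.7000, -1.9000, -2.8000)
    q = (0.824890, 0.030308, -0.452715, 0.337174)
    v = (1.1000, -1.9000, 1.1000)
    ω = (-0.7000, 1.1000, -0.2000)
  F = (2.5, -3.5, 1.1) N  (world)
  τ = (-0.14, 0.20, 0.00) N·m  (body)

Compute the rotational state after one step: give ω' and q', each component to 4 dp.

ω' = (-0.7481, 1.2380, -0.2082)
q' = (0.8363, 0.0131, -0.4390, 0.3281)

gyro term ω×Iω = (-0.0198, -0.0070, 0.0308)
angular accel α = (-1.2020, 3.4500, -0.2053)
new body rate ω' = (-0.7481, 1.2380, -0.2082)
Hamilton product q⊗(0,ω) = (0.5866369, -0.8577714, 0.6774188, -0.4485397)
q + ½dt·q⊗(0,ω), renormalized = (0.8363, 0.0131, -0.4390, 0.3281)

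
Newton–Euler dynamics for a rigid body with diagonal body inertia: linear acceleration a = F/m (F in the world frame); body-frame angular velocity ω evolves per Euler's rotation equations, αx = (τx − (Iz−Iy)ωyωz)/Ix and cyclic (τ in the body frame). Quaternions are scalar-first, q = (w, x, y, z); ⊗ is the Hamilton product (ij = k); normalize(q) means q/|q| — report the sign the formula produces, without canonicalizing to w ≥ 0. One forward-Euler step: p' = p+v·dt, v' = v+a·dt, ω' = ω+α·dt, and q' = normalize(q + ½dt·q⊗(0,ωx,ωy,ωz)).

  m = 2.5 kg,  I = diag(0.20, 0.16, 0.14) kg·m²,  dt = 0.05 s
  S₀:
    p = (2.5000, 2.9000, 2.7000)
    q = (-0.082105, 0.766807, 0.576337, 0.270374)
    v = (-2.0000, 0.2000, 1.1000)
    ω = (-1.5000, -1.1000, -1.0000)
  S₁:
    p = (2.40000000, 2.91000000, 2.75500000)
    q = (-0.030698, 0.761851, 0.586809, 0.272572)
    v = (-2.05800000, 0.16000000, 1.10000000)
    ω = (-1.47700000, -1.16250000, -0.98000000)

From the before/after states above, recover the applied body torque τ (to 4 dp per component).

τ = (0.0700, -0.1100, -0.0100)

ω₁ − ω₀ = (0.02300000, -0.06250000, 0.02000000)
precession coupling = (-0.0220, 0.0900, -0.0660)
applied torque τ = (0.0700, -0.1100, -0.0100)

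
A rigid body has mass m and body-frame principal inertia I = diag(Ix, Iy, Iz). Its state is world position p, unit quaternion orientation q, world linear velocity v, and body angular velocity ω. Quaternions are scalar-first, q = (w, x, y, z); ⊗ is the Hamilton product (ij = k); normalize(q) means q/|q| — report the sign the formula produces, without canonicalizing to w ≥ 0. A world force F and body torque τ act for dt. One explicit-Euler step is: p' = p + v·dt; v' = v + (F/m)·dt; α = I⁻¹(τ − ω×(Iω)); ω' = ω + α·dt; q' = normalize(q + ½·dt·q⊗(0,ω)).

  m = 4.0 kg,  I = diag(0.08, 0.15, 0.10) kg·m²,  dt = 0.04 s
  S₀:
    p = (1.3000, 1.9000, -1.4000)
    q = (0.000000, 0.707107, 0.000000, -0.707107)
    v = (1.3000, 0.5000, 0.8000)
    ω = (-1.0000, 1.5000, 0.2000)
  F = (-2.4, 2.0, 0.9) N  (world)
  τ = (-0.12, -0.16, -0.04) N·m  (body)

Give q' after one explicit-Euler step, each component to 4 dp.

q' = (0.0170, 0.7278, 0.0113, -0.6854)

Hamilton product q⊗(0,ω) = (0.8485284, 1.0606605, 0.5656856, 1.0606605)
updated quaternion q' = (0.0170, 0.7278, 0.0113, -0.6854)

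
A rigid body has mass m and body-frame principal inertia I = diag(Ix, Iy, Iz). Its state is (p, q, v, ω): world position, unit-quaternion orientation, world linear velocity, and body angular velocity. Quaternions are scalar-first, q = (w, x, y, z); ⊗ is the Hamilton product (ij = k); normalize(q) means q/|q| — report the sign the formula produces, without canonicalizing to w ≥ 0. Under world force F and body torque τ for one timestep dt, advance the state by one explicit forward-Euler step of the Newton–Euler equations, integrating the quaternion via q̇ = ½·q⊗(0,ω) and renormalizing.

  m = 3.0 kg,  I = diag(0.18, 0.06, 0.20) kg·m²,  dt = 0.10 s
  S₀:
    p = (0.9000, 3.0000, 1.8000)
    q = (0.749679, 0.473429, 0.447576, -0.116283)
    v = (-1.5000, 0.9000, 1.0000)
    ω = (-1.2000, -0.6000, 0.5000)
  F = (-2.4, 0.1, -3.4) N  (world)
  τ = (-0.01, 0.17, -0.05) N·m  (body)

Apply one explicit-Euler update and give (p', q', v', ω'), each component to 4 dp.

gyro term ω×Iω = (-0.0420, 0.0120, -0.0864)
(τ − ω×Iω)/I = (0.1778, 2.6333, 0.1820)
ω' = ω + α·dt = (-1.1822, -0.3367, 0.5182)
2q̇ = q⊗(0,ω) = (0.8948019, -0.7455966, -0.5469823, 0.6278733)
updated quaternion q' = (0.7924, 0.4350, 0.4192, -0.0847)
new position p' = (0.7500, 3.0900, 1.9000)
v + (F/m)dt = (-1.5800, 0.9033, 0.8867)

p' = (0.7500, 3.0900, 1.9000)
q' = (0.7924, 0.4350, 0.4192, -0.0847)
v' = (-1.5800, 0.9033, 0.8867)
ω' = (-1.1822, -0.3367, 0.5182)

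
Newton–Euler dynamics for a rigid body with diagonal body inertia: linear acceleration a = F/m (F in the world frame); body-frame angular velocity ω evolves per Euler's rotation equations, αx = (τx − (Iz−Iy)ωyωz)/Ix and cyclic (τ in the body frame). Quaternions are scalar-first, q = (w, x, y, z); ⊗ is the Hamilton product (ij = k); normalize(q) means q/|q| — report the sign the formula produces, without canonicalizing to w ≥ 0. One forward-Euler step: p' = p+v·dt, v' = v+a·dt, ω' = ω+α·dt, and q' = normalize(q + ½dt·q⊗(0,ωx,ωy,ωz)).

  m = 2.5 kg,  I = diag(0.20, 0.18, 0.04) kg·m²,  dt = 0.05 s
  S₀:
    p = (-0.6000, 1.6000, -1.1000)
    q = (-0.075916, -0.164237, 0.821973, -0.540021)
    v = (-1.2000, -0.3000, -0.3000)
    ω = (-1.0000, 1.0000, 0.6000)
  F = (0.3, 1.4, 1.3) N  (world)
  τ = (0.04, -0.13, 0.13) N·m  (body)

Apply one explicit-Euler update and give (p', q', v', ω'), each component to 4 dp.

linear accel F/m = (0.1200, 0.5600, 0.5200)
new position p' = (-0.6600, 1.5850, -1.1150)
new velocity v' = (-1.1940, -0.2720, -0.2740)
α = I⁻¹(τ − ω×Iω) = (0.6200, -0.1889, 2.7500)
ω' = ω + α·dt = (-0.9690, 0.9906, 0.7375)
Hamilton product q⊗(0,ω) = (-0.6621974, 1.1091208, 0.5626472, 0.6121864)
q + ½dt·q⊗(0,ω), renormalized = (-0.0924, -0.1364, 0.8354, -0.5243)

p' = (-0.6600, 1.5850, -1.1150)
q' = (-0.0924, -0.1364, 0.8354, -0.5243)
v' = (-1.1940, -0.2720, -0.2740)
ω' = (-0.9690, 0.9906, 0.7375)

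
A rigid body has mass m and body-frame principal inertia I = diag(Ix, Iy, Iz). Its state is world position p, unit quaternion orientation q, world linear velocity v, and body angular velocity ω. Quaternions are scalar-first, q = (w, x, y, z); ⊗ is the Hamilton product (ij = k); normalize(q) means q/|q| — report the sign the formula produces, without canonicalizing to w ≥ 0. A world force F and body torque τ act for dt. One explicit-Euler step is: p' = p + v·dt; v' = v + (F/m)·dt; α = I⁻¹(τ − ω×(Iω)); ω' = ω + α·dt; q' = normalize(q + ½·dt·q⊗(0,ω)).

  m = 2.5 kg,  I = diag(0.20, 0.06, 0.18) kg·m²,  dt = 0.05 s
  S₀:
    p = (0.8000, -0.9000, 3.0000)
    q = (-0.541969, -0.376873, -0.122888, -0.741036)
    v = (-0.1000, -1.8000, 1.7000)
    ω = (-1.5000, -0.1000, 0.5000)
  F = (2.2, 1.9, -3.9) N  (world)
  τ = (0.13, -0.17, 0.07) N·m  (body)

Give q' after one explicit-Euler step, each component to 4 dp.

q⊗(0,ω) = (-0.2070803, 0.6774059, 1.3541874, -0.4176292)
q + ½dt·q⊗(0,ω), renormalized = (-0.5467, -0.3597, -0.0890, -0.7509)

q' = (-0.5467, -0.3597, -0.0890, -0.7509)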